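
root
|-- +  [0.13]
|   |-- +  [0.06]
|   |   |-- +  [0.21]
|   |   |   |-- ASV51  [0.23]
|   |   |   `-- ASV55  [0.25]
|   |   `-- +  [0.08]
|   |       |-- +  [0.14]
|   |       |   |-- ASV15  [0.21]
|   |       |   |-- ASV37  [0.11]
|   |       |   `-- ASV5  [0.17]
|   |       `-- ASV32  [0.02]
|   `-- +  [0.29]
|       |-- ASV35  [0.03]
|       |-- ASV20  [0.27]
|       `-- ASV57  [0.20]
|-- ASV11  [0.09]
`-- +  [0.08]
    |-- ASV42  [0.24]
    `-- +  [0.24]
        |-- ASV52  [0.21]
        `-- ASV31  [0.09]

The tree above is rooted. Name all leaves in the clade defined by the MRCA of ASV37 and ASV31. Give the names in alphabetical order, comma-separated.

ASV11, ASV15, ASV20, ASV31, ASV32, ASV35, ASV37, ASV42, ASV5, ASV51, ASV52, ASV55, ASV57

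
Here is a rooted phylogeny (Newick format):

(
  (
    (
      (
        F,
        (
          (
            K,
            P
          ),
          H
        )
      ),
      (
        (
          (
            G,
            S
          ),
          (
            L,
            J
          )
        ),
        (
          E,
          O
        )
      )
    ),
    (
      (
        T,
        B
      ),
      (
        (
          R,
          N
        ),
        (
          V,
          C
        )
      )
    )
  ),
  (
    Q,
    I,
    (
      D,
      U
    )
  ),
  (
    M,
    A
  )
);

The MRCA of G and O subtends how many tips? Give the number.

The MRCA of G and O is the node subtending (((G,S),(L,J)),(E,O)).
That clade contains 6 terminal taxa: E, G, J, L, O, S.

6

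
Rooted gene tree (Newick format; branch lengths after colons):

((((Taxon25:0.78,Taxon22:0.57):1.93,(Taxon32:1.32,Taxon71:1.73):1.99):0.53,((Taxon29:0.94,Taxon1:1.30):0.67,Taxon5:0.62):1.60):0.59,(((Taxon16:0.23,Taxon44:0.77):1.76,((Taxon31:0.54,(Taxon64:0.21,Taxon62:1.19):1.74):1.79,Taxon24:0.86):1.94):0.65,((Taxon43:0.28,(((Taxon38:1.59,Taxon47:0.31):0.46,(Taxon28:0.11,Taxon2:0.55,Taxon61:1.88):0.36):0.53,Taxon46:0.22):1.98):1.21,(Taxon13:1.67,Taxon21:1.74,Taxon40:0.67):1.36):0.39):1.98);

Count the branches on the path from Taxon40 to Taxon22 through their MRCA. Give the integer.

8

The MRCA of Taxon40 and Taxon22 is the root of the tree.
From Taxon40 up to that node: 4 branches. From Taxon22 up to the same node: 4 branches. Total: 4 + 4 = 8.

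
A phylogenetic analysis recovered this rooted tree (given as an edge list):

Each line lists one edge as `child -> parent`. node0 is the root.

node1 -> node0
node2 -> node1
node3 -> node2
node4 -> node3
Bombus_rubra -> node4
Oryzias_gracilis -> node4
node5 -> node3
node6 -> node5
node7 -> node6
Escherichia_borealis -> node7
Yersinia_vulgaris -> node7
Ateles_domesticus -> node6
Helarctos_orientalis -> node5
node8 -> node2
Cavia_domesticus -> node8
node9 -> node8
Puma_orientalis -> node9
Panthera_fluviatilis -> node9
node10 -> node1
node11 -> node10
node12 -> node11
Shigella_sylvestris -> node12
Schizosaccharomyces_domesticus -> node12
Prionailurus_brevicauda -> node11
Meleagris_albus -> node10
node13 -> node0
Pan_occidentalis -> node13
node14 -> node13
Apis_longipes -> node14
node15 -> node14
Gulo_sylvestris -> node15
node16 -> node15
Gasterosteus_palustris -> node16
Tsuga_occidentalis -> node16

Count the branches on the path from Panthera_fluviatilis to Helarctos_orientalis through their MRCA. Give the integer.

The MRCA of Panthera_fluviatilis and Helarctos_orientalis is the node subtending (((Bombus_rubra,Oryzias_gracilis),(((Escherichia_borealis,Yersinia_vulgaris),Ateles_domesticus),Helarctos_orientalis)),(Cavia_domesticus,(Puma_orientalis,Panthera_fluviatilis))).
From Panthera_fluviatilis up to that node: 3 branches. From Helarctos_orientalis up to the same node: 3 branches. Total: 3 + 3 = 6.

6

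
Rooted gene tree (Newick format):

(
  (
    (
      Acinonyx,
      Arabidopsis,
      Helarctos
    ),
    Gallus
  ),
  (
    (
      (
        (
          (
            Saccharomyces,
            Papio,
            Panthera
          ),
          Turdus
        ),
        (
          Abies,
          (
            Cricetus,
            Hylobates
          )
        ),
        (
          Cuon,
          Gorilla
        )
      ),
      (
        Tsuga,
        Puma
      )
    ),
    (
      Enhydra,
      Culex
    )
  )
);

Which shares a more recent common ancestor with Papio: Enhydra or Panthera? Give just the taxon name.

Panthera

The MRCA of Papio and Panthera subtends (Saccharomyces,Papio,Panthera) (3 taxa).
The MRCA of Papio and Enhydra subtends (((((Saccharomyces,Papio,Panthera),Turdus),(Abies,(Cricetus,Hylobates)),(Cuon,Gorilla)),(Tsuga,Puma)),(Enhydra,Culex)) (13 taxa).
The first is nested inside the second, so Papio shares a more recent common ancestor with Panthera.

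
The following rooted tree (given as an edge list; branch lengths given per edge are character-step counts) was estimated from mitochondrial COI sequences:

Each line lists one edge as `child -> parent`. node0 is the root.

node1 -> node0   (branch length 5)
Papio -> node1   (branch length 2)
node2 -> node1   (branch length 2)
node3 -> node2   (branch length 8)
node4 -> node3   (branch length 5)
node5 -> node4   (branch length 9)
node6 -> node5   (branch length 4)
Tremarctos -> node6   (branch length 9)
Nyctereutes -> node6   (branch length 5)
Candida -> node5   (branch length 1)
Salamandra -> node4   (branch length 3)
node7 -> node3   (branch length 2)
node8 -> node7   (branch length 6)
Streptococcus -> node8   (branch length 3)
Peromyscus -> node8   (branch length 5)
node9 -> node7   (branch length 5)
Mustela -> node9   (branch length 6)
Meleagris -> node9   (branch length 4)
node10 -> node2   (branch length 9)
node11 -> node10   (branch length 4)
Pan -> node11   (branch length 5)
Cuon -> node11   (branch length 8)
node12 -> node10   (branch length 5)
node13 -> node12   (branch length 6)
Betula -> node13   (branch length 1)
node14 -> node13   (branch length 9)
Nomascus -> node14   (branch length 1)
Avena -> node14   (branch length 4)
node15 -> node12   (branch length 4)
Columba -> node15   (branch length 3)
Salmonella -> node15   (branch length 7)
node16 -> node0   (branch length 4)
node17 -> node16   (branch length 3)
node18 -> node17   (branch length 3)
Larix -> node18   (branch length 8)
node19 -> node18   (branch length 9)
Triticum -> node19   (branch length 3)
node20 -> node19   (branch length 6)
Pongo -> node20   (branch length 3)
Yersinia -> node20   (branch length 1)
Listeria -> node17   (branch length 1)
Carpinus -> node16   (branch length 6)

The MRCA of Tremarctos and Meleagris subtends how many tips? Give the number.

8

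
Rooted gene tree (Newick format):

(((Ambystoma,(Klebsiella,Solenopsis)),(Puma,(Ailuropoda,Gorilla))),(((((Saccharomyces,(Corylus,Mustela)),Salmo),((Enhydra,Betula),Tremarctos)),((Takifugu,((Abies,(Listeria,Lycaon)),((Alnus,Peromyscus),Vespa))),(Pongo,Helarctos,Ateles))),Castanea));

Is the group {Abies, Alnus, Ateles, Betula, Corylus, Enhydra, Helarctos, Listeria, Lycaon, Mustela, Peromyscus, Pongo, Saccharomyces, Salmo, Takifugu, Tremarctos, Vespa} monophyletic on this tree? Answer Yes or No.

The most recent common ancestor of these taxa subtends ((((Saccharomyces,(Corylus,Mustela)),Salmo),((Enhydra,Betula),Tremarctos)),((Takifugu,((Abies,(Listeria,Lycaon)),((Alnus,Peromyscus),Vespa))),(Pongo,Helarctos,Ateles))).
That clade has exactly 17 tips — every listed taxon and nothing else — so the group is monophyletic.

Yes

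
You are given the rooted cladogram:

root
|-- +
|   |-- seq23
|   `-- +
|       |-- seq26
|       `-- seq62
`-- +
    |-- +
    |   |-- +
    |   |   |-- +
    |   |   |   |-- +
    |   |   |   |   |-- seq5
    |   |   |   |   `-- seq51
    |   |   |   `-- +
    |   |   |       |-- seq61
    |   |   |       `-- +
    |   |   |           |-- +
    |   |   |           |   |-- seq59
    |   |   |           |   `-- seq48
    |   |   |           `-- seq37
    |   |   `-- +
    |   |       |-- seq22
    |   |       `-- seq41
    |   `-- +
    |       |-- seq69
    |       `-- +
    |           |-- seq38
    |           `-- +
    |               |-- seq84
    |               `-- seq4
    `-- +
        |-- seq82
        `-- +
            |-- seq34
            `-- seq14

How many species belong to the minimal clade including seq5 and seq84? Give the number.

12

The MRCA of seq5 and seq84 is the node subtending ((((seq5,seq51),(seq61,((seq59,seq48),seq37))),(seq22,seq41)),(seq69,(seq38,(seq84,seq4)))).
That clade contains 12 terminal taxa: seq22, seq37, seq38, seq4, seq41, seq48, seq5, seq51, seq59, seq61, seq69, seq84.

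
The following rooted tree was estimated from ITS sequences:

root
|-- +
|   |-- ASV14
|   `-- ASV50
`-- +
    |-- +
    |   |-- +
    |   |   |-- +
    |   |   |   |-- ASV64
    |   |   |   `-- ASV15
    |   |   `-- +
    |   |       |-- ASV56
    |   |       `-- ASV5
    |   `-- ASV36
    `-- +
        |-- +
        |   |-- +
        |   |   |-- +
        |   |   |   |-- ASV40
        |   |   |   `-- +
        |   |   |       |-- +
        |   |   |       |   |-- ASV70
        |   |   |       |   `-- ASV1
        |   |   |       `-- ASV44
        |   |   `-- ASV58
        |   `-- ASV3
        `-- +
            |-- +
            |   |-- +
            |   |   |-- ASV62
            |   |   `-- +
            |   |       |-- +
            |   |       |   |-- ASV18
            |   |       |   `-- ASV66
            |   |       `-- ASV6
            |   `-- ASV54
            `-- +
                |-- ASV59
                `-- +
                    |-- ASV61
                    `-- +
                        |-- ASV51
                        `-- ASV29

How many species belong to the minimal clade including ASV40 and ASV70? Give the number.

4

The MRCA of ASV40 and ASV70 is the node subtending (ASV40,((ASV70,ASV1),ASV44)).
That clade contains 4 terminal taxa: ASV1, ASV40, ASV44, ASV70.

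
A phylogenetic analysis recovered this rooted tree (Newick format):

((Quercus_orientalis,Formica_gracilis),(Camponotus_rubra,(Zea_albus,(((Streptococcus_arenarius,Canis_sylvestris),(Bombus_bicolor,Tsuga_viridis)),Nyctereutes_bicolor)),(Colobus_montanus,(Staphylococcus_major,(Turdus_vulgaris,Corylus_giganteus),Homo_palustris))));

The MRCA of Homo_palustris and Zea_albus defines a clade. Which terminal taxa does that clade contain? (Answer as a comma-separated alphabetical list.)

Bombus_bicolor, Camponotus_rubra, Canis_sylvestris, Colobus_montanus, Corylus_giganteus, Homo_palustris, Nyctereutes_bicolor, Staphylococcus_major, Streptococcus_arenarius, Tsuga_viridis, Turdus_vulgaris, Zea_albus

Tracing Homo_palustris: it sits inside (Staphylococcus_major,(Turdus_vulgaris,Corylus_giganteus),Homo_palustris).
Tracing Zea_albus: it sits inside (Zea_albus,(((Streptococcus_arenarius,Canis_sylvestris),(Bombus_bicolor,Tsuga_viridis)),Nyctereutes_bicolor)).
The smallest clade enclosing both is (Camponotus_rubra,(Zea_albus,(((Streptococcus_arenarius,Canis_sylvestris),(Bombus_bicolor,Tsuga_viridis)),Nyctereutes_bicolor)),(Colobus_montanus,(Staphylococcus_major,(Turdus_vulgaris,Corylus_giganteus),Homo_palustris))); the answer is its 12 terminal taxa in alphabetical order.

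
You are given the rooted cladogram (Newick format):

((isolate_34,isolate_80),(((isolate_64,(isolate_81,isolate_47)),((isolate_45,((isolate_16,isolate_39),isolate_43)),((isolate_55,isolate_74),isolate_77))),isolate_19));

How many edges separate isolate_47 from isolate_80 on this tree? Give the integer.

The MRCA of isolate_47 and isolate_80 is the root of the tree.
From isolate_47 up to that node: 5 branches. From isolate_80 up to the same node: 2 branches. Total: 5 + 2 = 7.

7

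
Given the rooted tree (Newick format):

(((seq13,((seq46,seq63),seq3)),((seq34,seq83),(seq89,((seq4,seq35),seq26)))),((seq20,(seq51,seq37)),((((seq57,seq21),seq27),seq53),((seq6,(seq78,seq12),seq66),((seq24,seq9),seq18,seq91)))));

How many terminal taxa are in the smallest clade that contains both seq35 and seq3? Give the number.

10

The MRCA of seq35 and seq3 is the node subtending ((seq13,((seq46,seq63),seq3)),((seq34,seq83),(seq89,((seq4,seq35),seq26)))).
That clade contains 10 terminal taxa: seq13, seq26, seq3, seq34, seq35, seq4, seq46, seq63, seq83, seq89.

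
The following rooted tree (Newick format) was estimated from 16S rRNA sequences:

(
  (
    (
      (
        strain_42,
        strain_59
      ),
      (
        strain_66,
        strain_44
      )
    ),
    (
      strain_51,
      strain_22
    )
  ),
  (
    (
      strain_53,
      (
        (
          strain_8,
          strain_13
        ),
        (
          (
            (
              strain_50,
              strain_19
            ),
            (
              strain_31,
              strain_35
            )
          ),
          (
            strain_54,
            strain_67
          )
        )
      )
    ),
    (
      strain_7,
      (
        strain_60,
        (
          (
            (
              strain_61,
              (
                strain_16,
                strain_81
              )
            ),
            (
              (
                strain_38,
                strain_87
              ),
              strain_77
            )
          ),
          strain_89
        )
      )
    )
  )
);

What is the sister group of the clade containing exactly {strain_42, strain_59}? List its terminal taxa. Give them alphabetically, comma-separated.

The clade containing exactly {strain_42, strain_59} attaches to the tree at the node subtending ((strain_42,strain_59),(strain_66,strain_44)).
The other lineage descending from that same node — the sister group — is (strain_66,strain_44); its 2 tips in alphabetical order are the answer.

strain_44, strain_66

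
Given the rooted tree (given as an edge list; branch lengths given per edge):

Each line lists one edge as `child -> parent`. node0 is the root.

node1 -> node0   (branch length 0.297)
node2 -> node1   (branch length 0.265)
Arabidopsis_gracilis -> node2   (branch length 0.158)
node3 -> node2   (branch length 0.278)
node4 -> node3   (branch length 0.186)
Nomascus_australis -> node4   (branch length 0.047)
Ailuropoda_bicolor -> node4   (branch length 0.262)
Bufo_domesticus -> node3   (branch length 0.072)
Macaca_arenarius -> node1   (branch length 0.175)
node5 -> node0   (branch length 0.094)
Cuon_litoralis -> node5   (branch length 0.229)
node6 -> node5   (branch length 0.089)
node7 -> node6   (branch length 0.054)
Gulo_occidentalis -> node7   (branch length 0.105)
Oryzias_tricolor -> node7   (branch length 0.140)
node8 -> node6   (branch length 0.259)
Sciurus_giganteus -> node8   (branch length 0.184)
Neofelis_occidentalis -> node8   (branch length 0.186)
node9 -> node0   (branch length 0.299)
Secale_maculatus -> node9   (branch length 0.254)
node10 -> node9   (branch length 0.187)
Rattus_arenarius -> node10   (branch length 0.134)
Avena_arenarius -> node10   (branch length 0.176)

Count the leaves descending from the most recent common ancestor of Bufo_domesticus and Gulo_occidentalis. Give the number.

The MRCA of Bufo_domesticus and Gulo_occidentalis is the root, so the clade is the entire tree.
That clade contains 13 terminal taxa: Ailuropoda_bicolor, Arabidopsis_gracilis, Avena_arenarius, Bufo_domesticus, Cuon_litoralis, Gulo_occidentalis, Macaca_arenarius, Neofelis_occidentalis, Nomascus_australis, Oryzias_tricolor, Rattus_arenarius, Sciurus_giganteus, Secale_maculatus.

13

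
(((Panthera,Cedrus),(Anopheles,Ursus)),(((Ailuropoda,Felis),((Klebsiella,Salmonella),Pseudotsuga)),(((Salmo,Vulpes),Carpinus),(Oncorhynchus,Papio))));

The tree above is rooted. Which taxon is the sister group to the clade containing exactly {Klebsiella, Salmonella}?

The clade containing exactly {Klebsiella, Salmonella} attaches to the tree at the node subtending ((Klebsiella,Salmonella),Pseudotsuga).
The other lineage descending from that same node — the sister group — is the single tip Pseudotsuga.

Pseudotsuga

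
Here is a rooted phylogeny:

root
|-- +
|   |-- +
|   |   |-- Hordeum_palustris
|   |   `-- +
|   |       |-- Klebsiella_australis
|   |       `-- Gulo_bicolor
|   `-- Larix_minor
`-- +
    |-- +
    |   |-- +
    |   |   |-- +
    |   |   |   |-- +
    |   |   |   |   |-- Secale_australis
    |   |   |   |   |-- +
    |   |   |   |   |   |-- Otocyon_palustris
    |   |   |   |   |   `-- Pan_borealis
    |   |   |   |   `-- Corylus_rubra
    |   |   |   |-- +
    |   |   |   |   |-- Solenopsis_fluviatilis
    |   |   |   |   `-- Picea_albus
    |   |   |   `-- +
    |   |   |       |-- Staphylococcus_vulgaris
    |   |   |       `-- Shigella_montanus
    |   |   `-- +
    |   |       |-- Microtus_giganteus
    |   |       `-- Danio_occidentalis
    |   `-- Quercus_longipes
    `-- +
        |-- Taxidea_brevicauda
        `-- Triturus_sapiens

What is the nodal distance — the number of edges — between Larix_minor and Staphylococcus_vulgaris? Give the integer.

8

The MRCA of Larix_minor and Staphylococcus_vulgaris is the root of the tree.
From Larix_minor up to that node: 2 branches. From Staphylococcus_vulgaris up to the same node: 6 branches. Total: 2 + 6 = 8.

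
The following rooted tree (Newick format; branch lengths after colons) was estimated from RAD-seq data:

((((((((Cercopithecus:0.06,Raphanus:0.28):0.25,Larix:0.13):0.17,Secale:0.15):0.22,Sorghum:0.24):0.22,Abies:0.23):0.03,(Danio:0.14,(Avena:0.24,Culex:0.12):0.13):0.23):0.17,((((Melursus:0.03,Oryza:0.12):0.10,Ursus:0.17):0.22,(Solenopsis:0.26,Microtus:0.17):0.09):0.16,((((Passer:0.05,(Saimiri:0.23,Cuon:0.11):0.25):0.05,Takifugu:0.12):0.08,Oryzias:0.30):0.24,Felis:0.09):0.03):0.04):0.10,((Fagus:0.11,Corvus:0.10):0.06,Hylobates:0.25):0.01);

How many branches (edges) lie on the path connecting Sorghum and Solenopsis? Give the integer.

The MRCA of Sorghum and Solenopsis is the node subtending (((((((Cercopithecus,Raphanus),Larix),Secale),Sorghum),Abies),(Danio,(Avena,Culex))),((((Melursus,Oryza),Ursus),(Solenopsis,Microtus)),((((Passer,(Saimiri,Cuon)),Takifugu),Oryzias),Felis))).
From Sorghum up to that node: 4 branches. From Solenopsis up to the same node: 4 branches. Total: 4 + 4 = 8.

8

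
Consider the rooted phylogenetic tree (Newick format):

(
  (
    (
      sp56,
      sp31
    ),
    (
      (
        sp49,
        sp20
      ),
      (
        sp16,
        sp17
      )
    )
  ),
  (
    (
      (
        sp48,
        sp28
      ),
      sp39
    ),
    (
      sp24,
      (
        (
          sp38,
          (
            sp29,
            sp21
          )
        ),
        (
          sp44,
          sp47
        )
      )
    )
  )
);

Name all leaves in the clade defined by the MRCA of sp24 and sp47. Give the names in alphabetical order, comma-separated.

Tracing sp24: it sits inside (sp24,((sp38,(sp29,sp21)),(sp44,sp47))).
Tracing sp47: it sits inside (sp44,sp47).
The smallest clade enclosing both is (sp24,((sp38,(sp29,sp21)),(sp44,sp47))); the answer is its 6 terminal taxa in alphabetical order.

sp21, sp24, sp29, sp38, sp44, sp47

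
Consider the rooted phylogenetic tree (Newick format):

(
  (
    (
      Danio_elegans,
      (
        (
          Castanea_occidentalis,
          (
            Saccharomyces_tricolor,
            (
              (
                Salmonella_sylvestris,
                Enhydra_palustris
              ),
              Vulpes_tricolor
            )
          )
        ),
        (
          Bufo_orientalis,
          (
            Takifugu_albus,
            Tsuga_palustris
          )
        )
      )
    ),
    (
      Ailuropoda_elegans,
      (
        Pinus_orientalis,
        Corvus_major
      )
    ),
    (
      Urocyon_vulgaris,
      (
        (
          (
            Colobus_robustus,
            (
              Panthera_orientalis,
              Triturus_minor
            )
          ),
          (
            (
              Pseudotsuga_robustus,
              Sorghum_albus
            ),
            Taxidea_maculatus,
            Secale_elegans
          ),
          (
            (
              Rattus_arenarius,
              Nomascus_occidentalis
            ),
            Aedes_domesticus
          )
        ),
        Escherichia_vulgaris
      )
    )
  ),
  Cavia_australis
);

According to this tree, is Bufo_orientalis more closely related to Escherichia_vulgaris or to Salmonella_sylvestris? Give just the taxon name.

Salmonella_sylvestris

The MRCA of Bufo_orientalis and Salmonella_sylvestris subtends ((Castanea_occidentalis,(Saccharomyces_tricolor,((Salmonella_sylvestris,Enhydra_palustris),Vulpes_tricolor))),(Bufo_orientalis,(Takifugu_albus,Tsuga_palustris))) (8 taxa).
The MRCA of Bufo_orientalis and Escherichia_vulgaris subtends ((Danio_elegans,((Castanea_occidentalis,(Saccharomyces_tricolor,((Salmonella_sylvestris,Enhydra_palustris),Vulpes_tricolor))),(Bufo_orientalis,(Takifugu_albus,Tsuga_palustris)))),(Ailuropoda_elegans,(Pinus_orientalis,Corvus_major)),(Urocyon_vulgaris,(((Colobus_robustus,(Panthera_orientalis,Triturus_minor)),((Pseudotsuga_robustus,Sorghum_albus),Taxidea_maculatus,Secale_elegans),((Rattus_arenarius,Nomascus_occidentalis),Aedes_domesticus)),Escherichia_vulgaris))) (24 taxa).
The first is nested inside the second, so Bufo_orientalis shares a more recent common ancestor with Salmonella_sylvestris.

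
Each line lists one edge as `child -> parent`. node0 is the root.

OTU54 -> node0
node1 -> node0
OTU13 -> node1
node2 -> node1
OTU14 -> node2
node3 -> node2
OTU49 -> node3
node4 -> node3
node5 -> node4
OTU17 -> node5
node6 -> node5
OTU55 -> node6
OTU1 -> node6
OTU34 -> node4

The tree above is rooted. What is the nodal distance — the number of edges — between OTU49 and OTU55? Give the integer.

The MRCA of OTU49 and OTU55 is the node subtending (OTU49,((OTU17,(OTU55,OTU1)),OTU34)).
From OTU49 up to that node: 1 branch. From OTU55 up to the same node: 4 branches. Total: 1 + 4 = 5.

5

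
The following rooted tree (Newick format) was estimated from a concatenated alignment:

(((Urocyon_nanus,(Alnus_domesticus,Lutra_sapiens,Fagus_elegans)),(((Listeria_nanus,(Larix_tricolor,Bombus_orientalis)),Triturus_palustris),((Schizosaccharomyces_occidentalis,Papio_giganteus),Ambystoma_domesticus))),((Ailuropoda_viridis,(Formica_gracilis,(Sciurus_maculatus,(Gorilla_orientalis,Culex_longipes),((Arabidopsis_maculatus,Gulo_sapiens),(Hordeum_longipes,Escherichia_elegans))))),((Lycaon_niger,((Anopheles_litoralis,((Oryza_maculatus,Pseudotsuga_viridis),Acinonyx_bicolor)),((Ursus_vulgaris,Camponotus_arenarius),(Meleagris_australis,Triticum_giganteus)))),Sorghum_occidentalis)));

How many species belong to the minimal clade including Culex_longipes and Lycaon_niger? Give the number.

19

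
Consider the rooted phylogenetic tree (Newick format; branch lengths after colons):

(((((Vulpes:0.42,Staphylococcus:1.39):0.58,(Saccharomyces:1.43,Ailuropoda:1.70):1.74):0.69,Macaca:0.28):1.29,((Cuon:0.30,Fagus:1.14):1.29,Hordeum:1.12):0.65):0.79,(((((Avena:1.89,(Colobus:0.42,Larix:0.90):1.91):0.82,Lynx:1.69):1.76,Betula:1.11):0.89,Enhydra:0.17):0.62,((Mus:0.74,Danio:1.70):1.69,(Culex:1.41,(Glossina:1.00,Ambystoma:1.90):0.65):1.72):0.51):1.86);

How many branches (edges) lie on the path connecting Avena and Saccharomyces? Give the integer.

11

The MRCA of Avena and Saccharomyces is the root of the tree.
From Avena up to that node: 6 branches. From Saccharomyces up to the same node: 5 branches. Total: 6 + 5 = 11.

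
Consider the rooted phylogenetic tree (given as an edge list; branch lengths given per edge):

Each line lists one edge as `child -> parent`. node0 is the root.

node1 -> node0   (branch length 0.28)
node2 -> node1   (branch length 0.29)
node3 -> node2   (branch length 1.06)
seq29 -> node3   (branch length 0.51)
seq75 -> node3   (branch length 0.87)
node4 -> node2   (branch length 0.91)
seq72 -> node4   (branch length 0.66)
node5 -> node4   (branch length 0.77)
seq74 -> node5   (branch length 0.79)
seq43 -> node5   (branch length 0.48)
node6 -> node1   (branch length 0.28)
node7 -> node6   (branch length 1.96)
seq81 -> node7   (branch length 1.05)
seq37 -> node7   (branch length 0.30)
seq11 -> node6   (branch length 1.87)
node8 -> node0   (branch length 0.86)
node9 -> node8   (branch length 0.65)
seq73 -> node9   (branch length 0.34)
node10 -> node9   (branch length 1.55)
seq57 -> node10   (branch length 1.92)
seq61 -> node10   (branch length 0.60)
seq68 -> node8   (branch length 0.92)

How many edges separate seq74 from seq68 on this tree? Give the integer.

The MRCA of seq74 and seq68 is the root of the tree.
From seq74 up to that node: 5 branches. From seq68 up to the same node: 2 branches. Total: 5 + 2 = 7.

7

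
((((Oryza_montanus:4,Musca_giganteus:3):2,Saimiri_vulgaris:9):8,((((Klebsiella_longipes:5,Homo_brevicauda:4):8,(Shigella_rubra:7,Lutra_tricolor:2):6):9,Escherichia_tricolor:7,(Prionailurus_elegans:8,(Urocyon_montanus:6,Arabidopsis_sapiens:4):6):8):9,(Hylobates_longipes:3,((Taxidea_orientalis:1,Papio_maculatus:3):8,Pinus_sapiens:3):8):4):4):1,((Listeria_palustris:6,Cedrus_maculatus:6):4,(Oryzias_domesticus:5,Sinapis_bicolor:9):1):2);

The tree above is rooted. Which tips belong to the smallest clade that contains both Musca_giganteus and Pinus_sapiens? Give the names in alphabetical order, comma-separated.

Arabidopsis_sapiens, Escherichia_tricolor, Homo_brevicauda, Hylobates_longipes, Klebsiella_longipes, Lutra_tricolor, Musca_giganteus, Oryza_montanus, Papio_maculatus, Pinus_sapiens, Prionailurus_elegans, Saimiri_vulgaris, Shigella_rubra, Taxidea_orientalis, Urocyon_montanus

Tracing Musca_giganteus: it sits inside (Oryza_montanus,Musca_giganteus).
Tracing Pinus_sapiens: it sits inside ((Taxidea_orientalis,Papio_maculatus),Pinus_sapiens).
The smallest clade enclosing both is (((Oryza_montanus,Musca_giganteus),Saimiri_vulgaris),((((Klebsiella_longipes,Homo_brevicauda),(Shigella_rubra,Lutra_tricolor)),Escherichia_tricolor,(Prionailurus_elegans,(Urocyon_montanus,Arabidopsis_sapiens))),(Hylobates_longipes,((Taxidea_orientalis,Papio_maculatus),Pinus_sapiens)))); the answer is its 15 terminal taxa in alphabetical order.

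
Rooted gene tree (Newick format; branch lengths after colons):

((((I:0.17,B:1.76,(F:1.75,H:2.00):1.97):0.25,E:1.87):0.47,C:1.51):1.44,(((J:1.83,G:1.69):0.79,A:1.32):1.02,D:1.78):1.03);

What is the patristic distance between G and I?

The path runs G → … → MRCA → … → I; the MRCA is the root of the tree.
Branch lengths along that path: 1.69 + 0.79 + 1.02 + 1.03 + 1.44 + 0.47 + 0.25 + 0.17 = 6.86.

6.86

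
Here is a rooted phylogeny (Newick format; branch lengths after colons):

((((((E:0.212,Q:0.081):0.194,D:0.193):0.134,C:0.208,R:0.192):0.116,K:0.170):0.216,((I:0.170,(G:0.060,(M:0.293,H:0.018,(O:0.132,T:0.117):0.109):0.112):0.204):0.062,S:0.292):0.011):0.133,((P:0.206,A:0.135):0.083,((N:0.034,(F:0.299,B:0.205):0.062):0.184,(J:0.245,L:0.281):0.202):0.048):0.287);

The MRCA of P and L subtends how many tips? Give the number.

The MRCA of P and L is the node subtending ((P,A),((N,(F,B)),(J,L))).
That clade contains 7 terminal taxa: A, B, F, J, L, N, P.

7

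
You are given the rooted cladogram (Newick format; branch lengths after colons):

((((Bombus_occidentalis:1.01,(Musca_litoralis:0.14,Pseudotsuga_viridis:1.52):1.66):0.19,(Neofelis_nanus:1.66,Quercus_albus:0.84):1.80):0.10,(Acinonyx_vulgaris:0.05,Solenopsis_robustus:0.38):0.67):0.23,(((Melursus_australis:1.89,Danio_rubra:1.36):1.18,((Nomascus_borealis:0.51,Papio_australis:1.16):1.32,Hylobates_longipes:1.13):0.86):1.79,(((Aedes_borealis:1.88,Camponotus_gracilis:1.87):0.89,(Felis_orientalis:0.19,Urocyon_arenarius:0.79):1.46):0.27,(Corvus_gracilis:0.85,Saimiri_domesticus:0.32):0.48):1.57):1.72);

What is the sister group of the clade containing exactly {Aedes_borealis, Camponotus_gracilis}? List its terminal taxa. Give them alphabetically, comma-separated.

Felis_orientalis, Urocyon_arenarius

The clade containing exactly {Aedes_borealis, Camponotus_gracilis} attaches to the tree at the node subtending ((Aedes_borealis,Camponotus_gracilis),(Felis_orientalis,Urocyon_arenarius)).
The other lineage descending from that same node — the sister group — is (Felis_orientalis,Urocyon_arenarius); its 2 tips in alphabetical order are the answer.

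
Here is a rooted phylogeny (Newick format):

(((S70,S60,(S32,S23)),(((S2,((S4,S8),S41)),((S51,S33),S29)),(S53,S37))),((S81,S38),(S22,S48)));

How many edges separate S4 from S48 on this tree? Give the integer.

The MRCA of S4 and S48 is the root of the tree.
From S4 up to that node: 7 branches. From S48 up to the same node: 3 branches. Total: 7 + 3 = 10.

10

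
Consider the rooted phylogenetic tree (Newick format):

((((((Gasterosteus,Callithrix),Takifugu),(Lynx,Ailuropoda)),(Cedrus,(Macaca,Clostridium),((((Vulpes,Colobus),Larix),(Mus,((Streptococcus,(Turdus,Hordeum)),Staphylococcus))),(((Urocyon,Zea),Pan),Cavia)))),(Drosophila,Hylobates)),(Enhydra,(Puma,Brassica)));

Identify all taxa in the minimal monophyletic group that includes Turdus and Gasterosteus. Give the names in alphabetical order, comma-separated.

Ailuropoda, Callithrix, Cavia, Cedrus, Clostridium, Colobus, Gasterosteus, Hordeum, Larix, Lynx, Macaca, Mus, Pan, Staphylococcus, Streptococcus, Takifugu, Turdus, Urocyon, Vulpes, Zea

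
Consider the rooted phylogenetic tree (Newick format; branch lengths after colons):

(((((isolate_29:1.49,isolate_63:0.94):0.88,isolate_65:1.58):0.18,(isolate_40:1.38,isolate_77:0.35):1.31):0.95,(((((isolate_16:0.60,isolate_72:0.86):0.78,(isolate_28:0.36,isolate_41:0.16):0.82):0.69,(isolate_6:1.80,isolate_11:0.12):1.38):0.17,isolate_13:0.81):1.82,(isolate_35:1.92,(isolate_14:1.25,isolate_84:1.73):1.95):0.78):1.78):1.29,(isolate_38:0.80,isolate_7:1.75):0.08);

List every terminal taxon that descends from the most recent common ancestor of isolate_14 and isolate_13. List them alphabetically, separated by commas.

isolate_11, isolate_13, isolate_14, isolate_16, isolate_28, isolate_35, isolate_41, isolate_6, isolate_72, isolate_84

Tracing isolate_14: it sits inside (isolate_14,isolate_84).
Tracing isolate_13: it sits inside ((((isolate_16,isolate_72),(isolate_28,isolate_41)),(isolate_6,isolate_11)),isolate_13).
The smallest clade enclosing both is (((((isolate_16,isolate_72),(isolate_28,isolate_41)),(isolate_6,isolate_11)),isolate_13),(isolate_35,(isolate_14,isolate_84))); the answer is its 10 terminal taxa in alphabetical order.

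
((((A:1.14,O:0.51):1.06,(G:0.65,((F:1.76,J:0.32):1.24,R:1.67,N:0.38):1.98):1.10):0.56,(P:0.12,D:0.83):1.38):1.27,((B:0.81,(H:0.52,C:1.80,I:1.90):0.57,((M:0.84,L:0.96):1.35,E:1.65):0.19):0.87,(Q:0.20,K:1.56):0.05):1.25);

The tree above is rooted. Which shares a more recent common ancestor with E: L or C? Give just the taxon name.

L

The MRCA of E and L subtends ((M,L),E) (3 taxa).
The MRCA of E and C subtends (B,(H,C,I),((M,L),E)) (7 taxa).
The first is nested inside the second, so E shares a more recent common ancestor with L.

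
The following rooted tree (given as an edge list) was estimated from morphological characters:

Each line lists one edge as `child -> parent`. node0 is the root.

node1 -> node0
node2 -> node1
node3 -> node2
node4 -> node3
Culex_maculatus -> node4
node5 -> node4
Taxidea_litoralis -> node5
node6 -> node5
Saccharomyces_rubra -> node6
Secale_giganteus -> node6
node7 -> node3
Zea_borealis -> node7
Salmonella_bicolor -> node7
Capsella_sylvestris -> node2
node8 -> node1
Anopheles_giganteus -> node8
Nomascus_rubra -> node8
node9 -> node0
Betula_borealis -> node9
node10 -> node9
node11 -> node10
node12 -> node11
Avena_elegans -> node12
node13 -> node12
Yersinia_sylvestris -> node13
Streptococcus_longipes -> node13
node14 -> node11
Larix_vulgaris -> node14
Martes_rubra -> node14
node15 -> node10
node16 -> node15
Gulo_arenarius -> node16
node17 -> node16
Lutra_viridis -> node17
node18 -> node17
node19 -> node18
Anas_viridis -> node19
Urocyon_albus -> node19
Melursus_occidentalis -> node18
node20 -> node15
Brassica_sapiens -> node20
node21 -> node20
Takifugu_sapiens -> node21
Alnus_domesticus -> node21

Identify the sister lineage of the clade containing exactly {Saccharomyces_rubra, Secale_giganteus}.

The clade containing exactly {Saccharomyces_rubra, Secale_giganteus} attaches to the tree at the node subtending (Taxidea_litoralis,(Saccharomyces_rubra,Secale_giganteus)).
The other lineage descending from that same node — the sister group — is the single tip Taxidea_litoralis.

Taxidea_litoralis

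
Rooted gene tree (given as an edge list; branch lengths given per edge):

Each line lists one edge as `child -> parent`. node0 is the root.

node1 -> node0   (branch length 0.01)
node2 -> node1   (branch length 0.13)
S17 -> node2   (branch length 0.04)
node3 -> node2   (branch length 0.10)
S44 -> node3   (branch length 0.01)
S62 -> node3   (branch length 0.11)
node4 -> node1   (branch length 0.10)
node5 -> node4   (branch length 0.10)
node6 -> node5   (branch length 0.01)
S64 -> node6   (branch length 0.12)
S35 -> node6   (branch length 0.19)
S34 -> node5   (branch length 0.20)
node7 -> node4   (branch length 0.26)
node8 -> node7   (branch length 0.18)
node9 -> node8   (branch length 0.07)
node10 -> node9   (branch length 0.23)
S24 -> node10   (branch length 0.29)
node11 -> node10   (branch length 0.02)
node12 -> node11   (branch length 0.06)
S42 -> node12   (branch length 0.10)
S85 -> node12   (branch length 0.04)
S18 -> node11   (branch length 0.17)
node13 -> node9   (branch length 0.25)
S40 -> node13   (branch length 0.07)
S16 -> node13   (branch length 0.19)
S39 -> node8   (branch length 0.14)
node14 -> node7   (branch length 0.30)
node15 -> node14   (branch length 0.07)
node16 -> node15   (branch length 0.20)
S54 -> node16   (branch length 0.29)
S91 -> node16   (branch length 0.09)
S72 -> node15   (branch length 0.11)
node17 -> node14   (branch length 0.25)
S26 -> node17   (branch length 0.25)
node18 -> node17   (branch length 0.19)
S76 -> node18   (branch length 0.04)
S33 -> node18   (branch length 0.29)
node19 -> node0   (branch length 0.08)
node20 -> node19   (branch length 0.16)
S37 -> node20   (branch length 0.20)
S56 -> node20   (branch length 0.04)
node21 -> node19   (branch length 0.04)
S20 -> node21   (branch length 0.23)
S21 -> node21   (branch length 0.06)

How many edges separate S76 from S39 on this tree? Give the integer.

The MRCA of S76 and S39 is the node subtending ((((S24,((S42,S85),S18)),(S40,S16)),S39),(((S54,S91),S72),(S26,(S76,S33)))).
From S76 up to that node: 4 branches. From S39 up to the same node: 2 branches. Total: 4 + 2 = 6.

6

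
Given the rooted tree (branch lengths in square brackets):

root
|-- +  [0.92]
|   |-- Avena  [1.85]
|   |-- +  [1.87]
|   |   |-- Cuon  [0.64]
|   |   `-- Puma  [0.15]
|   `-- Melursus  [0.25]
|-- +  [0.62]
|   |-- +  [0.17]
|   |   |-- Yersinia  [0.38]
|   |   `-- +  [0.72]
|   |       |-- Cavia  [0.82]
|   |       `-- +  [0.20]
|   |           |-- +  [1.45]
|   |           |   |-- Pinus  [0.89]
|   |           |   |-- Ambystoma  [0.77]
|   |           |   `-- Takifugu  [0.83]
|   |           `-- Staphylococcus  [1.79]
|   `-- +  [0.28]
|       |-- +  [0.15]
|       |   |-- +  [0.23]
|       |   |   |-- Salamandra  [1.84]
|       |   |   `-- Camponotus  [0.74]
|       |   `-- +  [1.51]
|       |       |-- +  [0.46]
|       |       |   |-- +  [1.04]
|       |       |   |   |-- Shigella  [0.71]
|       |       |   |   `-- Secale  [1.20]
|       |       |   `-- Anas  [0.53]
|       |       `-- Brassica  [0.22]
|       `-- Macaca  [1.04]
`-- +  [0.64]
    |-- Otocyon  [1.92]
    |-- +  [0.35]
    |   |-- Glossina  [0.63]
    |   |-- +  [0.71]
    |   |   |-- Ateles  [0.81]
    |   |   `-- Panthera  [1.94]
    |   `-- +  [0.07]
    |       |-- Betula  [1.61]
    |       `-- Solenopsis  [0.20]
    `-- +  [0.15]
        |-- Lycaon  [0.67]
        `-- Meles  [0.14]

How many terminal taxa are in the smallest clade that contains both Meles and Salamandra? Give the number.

The MRCA of Meles and Salamandra is the root, so the clade is the entire tree.
That clade contains 25 terminal taxa: Ambystoma, Anas, Ateles, Avena, Betula, Brassica, Camponotus, Cavia, Cuon, Glossina, Lycaon, Macaca, Meles, Melursus, Otocyon, Panthera, Pinus, Puma, Salamandra, Secale, Shigella, Solenopsis, Staphylococcus, Takifugu, Yersinia.

25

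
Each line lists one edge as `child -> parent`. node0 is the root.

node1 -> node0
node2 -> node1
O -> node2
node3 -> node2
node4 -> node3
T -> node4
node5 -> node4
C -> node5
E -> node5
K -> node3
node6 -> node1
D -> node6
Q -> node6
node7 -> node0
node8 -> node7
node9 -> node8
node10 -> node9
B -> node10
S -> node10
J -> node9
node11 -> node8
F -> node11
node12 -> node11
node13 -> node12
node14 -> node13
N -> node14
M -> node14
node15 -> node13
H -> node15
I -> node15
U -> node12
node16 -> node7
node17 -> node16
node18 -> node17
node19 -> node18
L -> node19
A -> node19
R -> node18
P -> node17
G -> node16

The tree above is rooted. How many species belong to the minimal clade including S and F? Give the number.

9

The MRCA of S and F is the node subtending (((B,S),J),(F,(((N,M),(H,I)),U))).
That clade contains 9 terminal taxa: B, F, H, I, J, M, N, S, U.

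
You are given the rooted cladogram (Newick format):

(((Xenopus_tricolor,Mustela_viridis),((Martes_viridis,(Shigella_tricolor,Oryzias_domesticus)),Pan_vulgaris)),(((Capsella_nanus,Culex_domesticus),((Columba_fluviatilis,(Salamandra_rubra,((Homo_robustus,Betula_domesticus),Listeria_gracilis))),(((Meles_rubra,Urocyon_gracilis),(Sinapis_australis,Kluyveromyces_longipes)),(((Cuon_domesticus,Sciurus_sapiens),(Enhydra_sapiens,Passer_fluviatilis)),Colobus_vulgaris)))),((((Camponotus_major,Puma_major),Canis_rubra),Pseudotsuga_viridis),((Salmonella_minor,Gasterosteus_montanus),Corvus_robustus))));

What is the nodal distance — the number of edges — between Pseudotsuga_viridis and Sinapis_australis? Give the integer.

The MRCA of Pseudotsuga_viridis and Sinapis_australis is the node subtending (((Capsella_nanus,Culex_domesticus),((Columba_fluviatilis,(Salamandra_rubra,((Homo_robustus,Betula_domesticus),Listeria_gracilis))),(((Meles_rubra,Urocyon_gracilis),(Sinapis_australis,Kluyveromyces_longipes)),(((Cuon_domesticus,Sciurus_sapiens),(Enhydra_sapiens,Passer_fluviatilis)),Colobus_vulgaris)))),((((Camponotus_major,Puma_major),Canis_rubra),Pseudotsuga_viridis),((Salmonella_minor,Gasterosteus_montanus),Corvus_robustus))).
From Pseudotsuga_viridis up to that node: 3 branches. From Sinapis_australis up to the same node: 6 branches. Total: 3 + 6 = 9.

9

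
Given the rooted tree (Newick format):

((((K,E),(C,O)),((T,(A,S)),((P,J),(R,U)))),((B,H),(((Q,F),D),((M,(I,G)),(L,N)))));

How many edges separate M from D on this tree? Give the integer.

The MRCA of M and D is the node subtending (((Q,F),D),((M,(I,G)),(L,N))).
From M up to that node: 3 branches. From D up to the same node: 2 branches. Total: 3 + 2 = 5.

5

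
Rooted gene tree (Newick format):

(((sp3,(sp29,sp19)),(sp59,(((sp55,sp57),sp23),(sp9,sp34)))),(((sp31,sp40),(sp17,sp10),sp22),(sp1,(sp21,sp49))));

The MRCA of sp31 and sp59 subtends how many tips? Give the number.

The MRCA of sp31 and sp59 is the root, so the clade is the entire tree.
That clade contains 17 terminal taxa: sp1, sp10, sp17, sp19, sp21, sp22, sp23, sp29, sp3, sp31, sp34, sp40, sp49, sp55, sp57, sp59, sp9.

17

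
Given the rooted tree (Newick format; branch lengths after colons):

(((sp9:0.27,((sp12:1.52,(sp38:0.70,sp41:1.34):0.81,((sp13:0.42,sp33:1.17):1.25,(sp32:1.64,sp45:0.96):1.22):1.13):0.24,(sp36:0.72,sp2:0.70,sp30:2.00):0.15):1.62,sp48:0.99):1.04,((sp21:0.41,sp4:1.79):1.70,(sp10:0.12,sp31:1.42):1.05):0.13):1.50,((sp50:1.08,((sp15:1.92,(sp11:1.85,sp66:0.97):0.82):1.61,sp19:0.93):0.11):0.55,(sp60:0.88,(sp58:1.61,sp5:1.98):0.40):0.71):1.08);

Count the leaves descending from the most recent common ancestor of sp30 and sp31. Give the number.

16

The MRCA of sp30 and sp31 is the node subtending ((sp9,((sp12,(sp38,sp41),((sp13,sp33),(sp32,sp45))),(sp36,sp2,sp30)),sp48),((sp21,sp4),(sp10,sp31))).
That clade contains 16 terminal taxa: sp10, sp12, sp13, sp2, sp21, sp30, sp31, sp32, sp33, sp36, sp38, sp4, sp41, sp45, sp48, sp9.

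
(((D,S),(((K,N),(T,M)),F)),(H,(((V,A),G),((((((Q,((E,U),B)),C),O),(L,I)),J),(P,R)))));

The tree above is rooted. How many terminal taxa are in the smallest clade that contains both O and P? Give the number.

The MRCA of O and P is the node subtending ((((((Q,((E,U),B)),C),O),(L,I)),J),(P,R)).
That clade contains 11 terminal taxa: B, C, E, I, J, L, O, P, Q, R, U.

11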